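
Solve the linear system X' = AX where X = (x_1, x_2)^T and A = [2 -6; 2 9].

Coefficient matrix A = [[2, -6], [2, 9]].
Characteristic polynomial det(A - λI) = λ^2 - 11λ + 30 = 0.
Eigenvalues λ = 5, 6.
For λ=5: (A-λI) row 1 is [-3, -6], so an eigenvector is (-2, 1).
For λ=6: (A-λI) row 1 is [-4, -6], so an eigenvector is (-3, 2).
General solution: K_1e^(5t)(-2,1) + K_2e^(6t)(-3,2).

x_1(t) = -2K_1e^(5t) - 3K_2e^(6t), x_2(t) = K_1e^(5t) + 2K_2e^(6t)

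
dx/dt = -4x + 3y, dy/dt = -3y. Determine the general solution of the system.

x(t) = -K_1e^(-4t) - 3K_2e^(-3t), y(t) = -K_2e^(-3t)

Coefficient matrix A = [[-4, 3], [0, -3]].
Characteristic polynomial det(A - λI) = λ^2 + 7λ + 12 = 0.
Eigenvalues λ = -4, -3.
For λ=-4: (A-λI) row 1 is [0, 3], so an eigenvector is (-1, 0).
For λ=-3: (A-λI) row 1 is [-1, 3], so an eigenvector is (-3, -1).
General solution: K_1e^(-4t)(-1,0) + K_2e^(-3t)(-3,-1).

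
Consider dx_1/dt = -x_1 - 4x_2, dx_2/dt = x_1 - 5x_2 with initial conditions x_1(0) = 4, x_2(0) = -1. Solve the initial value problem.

Coefficient matrix A = [[-1, -4], [1, -5]].
Characteristic polynomial det(A - λI) = λ^2 + 6λ + 9 = 0.
Single eigenvalue λ = -3 with algebraic multiplicity 2.
Eigenvector v = (2,1); generalized eigenvector w with (A-λI)w=v is (3,1).
General solution: e^(-3t)[c_1·v + c_2·(t·v + w)].
Applying x_1(0)=4, x_2(0)=-1 gives c_1=-7, c_2=6.

x_1(t) = 12te^(-3t) + 4e^(-3t), x_2(t) = 6te^(-3t) - e^(-3t)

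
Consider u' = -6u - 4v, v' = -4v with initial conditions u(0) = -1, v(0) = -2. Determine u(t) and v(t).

u(t) = 4e^(-4t) - 5e^(-6t), v(t) = -2e^(-4t)

Coefficient matrix A = [[-6, -4], [0, -4]].
Characteristic polynomial det(A - λI) = λ^2 + 10λ + 24 = 0.
Eigenvalues λ = -4, -6.
For λ=-4: (A-λI) row 1 is [-2, -4], so an eigenvector is (2, -1).
For λ=-6: (A-λI) row 1 is [0, -4], so an eigenvector is (-1, 0).
General solution: c_1e^(-4t)(2,-1) + c_2e^(-6t)(-1,0).
Applying u(0)=-1, v(0)=-2 gives c_1=2, c_2=5.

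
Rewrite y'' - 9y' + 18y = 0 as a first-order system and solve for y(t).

y(t) = c_1e^(6t) + c_2e^(3t)

Let x_1 = y, x_2 = y'. Then x_1' = x_2 and x_2' = -18x_1 + 9x_2.
A = [[0,1],[-18,9]]; det(A-λI) = λ^2 - 9λ + 18.
Eigenvalues λ = 6, 3 with eigenvectors (1,6), (1,3).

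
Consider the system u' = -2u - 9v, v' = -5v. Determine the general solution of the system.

Coefficient matrix A = [[-2, -9], [0, -5]].
Characteristic polynomial det(A - λI) = λ^2 + 7λ + 10 = 0.
Eigenvalues λ = -2, -5.
For λ=-2: (A-λI) row 1 is [0, -9], so an eigenvector is (1, 0).
For λ=-5: (A-λI) row 1 is [3, -9], so an eigenvector is (-3, -1).
General solution: c_1e^(-2t)(1,0) + c_2e^(-5t)(-3,-1).

u(t) = c_1e^(-2t) - 3c_2e^(-5t), v(t) = -c_2e^(-5t)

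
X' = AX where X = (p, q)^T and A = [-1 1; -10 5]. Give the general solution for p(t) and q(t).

p(t) = C_1e^(2t)sin(t) - C_2e^(2t)cos(t), q(t) = 3C_1e^(2t)sin(t) + C_1e^(2t)cos(t) + C_2e^(2t)sin(t) - 3C_2e^(2t)cos(t)

Coefficient matrix A = [[-1, 1], [-10, 5]].
Characteristic polynomial det(A - λI) = λ^2 - 4λ + 5 = 0.
Eigenvalues λ = 2 ± i (complex conjugate pair).
For λ=2+i: an eigenvector is (0,1) - i(1,3) = (0 - i, 1 - 3i).
A real fundamental pair from Re and Im of e^((2+i)t)v: X_1 = e^(2t)(cos(t)·(0,1) + sin(t)·(1,3)), X_2 = e^(2t)(sin(t)·(0,1) - cos(t)·(1,3)).
General solution: C_1X_1 + C_2X_2.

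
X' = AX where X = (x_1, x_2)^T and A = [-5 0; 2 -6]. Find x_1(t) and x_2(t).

x_1(t) = -K_1e^(-5t), x_2(t) = -2K_1e^(-5t) + K_2e^(-6t)

Coefficient matrix A = [[-5, 0], [2, -6]].
Characteristic polynomial det(A - λI) = λ^2 + 11λ + 30 = 0.
Eigenvalues λ = -5, -6.
For λ=-5: (A-λI) row 2 is [2, -1], so an eigenvector is (-1, -2).
For λ=-6: (A-λI) row 1 is [1, 0], so an eigenvector is (0, 1).
General solution: K_1e^(-5t)(-1,-2) + K_2e^(-6t)(0,1).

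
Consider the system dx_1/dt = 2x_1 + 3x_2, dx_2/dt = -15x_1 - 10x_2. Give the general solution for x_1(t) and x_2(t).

x_1(t) = K_1e^(-4t)cos(3t) + K_2e^(-4t)sin(3t), x_2(t) = -K_1e^(-4t)sin(3t) - 2K_1e^(-4t)cos(3t) - 2K_2e^(-4t)sin(3t) + K_2e^(-4t)cos(3t)

Coefficient matrix A = [[2, 3], [-15, -10]].
Characteristic polynomial det(A - λI) = λ^2 + 8λ + 25 = 0.
Eigenvalues λ = -4 ± 3i (complex conjugate pair).
For λ=-4+3i: an eigenvector is (1,-2) - i(0,-1) = (1, -2 + i).
A real fundamental pair from Re and Im of e^((-4+3i)t)v: X_1 = e^(-4t)(cos(3t)·(1,-2) + sin(3t)·(0,-1)), X_2 = e^(-4t)(sin(3t)·(1,-2) - cos(3t)·(0,-1)).
General solution: K_1X_1 + K_2X_2.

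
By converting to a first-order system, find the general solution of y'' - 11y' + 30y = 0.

Let x_1 = y, x_2 = y'. Then x_1' = x_2 and x_2' = -30x_1 + 11x_2.
A = [[0,1],[-30,11]]; det(A-λI) = λ^2 - 11λ + 30.
Eigenvalues λ = 6, 5 with eigenvectors (1,6), (1,5).

y(t) = K_1e^(6t) + K_2e^(5t)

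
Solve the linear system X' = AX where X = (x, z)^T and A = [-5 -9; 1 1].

Coefficient matrix A = [[-5, -9], [1, 1]].
Characteristic polynomial det(A - λI) = λ^2 + 4λ + 4 = 0.
Single eigenvalue λ = -2 with algebraic multiplicity 2.
Eigenvector v = (-3,1); generalized eigenvector w with (A-λI)w=v is (1,0).
General solution: e^(-2t)[K_1·v + K_2·(t·v + w)].

x(t) = -3K_1e^(-2t) - 3K_2te^(-2t) + K_2e^(-2t), z(t) = K_1e^(-2t) + K_2te^(-2t)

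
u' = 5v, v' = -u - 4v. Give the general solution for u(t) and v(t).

u(t) = -2c_1e^(-2t)sin(t) - c_1e^(-2t)cos(t) - c_2e^(-2t)sin(t) + 2c_2e^(-2t)cos(t), v(t) = c_1e^(-2t)sin(t) - c_2e^(-2t)cos(t)

Coefficient matrix A = [[0, 5], [-1, -4]].
Characteristic polynomial det(A - λI) = λ^2 + 4λ + 5 = 0.
Eigenvalues λ = -2 ± i (complex conjugate pair).
For λ=-2+i: an eigenvector is (-1,0) - i(-2,1) = (-1 + 2i, 0 - i).
A real fundamental pair from Re and Im of e^((-2+i)t)v: X_1 = e^(-2t)(cos(t)·(-1,0) + sin(t)·(-2,1)), X_2 = e^(-2t)(sin(t)·(-1,0) - cos(t)·(-2,1)).
General solution: c_1X_1 + c_2X_2.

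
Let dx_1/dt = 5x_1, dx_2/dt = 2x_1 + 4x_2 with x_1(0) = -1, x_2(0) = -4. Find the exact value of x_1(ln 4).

A = [[5,0],[2,4]]; eigenvalues λ = 4, 5.
Eigenvectors: (0,-1) for λ=4, (-1,-2) for λ=5.
From the initial condition, c_1 = 2, c_2 = 1.
x_1(ln 4) = (2)(4^4)(0) + (1)(4^5)(-1) = -1024.

-1024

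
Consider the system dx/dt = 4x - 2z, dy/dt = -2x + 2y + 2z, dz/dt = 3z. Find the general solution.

x(t) = 2K_2e^(3t) - K_3e^(4t), y(t) = K_1e^(2t) - 2K_2e^(3t) + K_3e^(4t), z(t) = K_2e^(3t)

Coefficient matrix A = [[4, 0, -2], [-2, 2, 2], [0, 0, 3]].
det(A - λI) = 0 gives eigenvalues λ = 2, 3, 4.
For λ=2: eigenvector (0,1,0).
For λ=3: eigenvector (2,-2,1).
For λ=4: eigenvector (-1,1,0).
General solution: K_1e^(2t)(0,1,0) + K_2e^(3t)(2,-2,1) + K_3e^(4t)(-1,1,0).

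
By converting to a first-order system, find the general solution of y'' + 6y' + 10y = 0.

Let x_1 = y, x_2 = y'. Then x_1' = x_2 and x_2' = -10x_1 - 6x_2.
A = [[0,1],[-10,-6]]; det(A-λI) = λ^2 + 6λ + 10.
Eigenvalues λ = -3 ± i.

y(t) = K_1e^(-3t)cos(t) + K_2e^(-3t)sin(t)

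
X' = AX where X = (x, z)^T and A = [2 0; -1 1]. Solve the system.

x(t) = C_2e^(2t), z(t) = C_1e^(t) - C_2e^(2t)

Coefficient matrix A = [[2, 0], [-1, 1]].
Characteristic polynomial det(A - λI) = λ^2 - 3λ + 2 = 0.
Eigenvalues λ = 1, 2.
For λ=1: (A-λI) row 1 is [1, 0], so an eigenvector is (0, 1).
For λ=2: (A-λI) row 2 is [-1, -1], so an eigenvector is (1, -1).
General solution: C_1e^(t)(0,1) + C_2e^(2t)(1,-1).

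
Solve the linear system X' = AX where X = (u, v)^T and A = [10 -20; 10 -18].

Coefficient matrix A = [[10, -20], [10, -18]].
Characteristic polynomial det(A - λI) = λ^2 + 8λ + 20 = 0.
Eigenvalues λ = -4 ± 2i (complex conjugate pair).
For λ=-4+2i: an eigenvector is (-3,-2) - i(-1,-1) = (-3 + i, -2 + i).
A real fundamental pair from Re and Im of e^((-4+2i)t)v: X_1 = e^(-4t)(cos(2t)·(-3,-2) + sin(2t)·(-1,-1)), X_2 = e^(-4t)(sin(2t)·(-3,-2) - cos(2t)·(-1,-1)).
General solution: c_1X_1 + c_2X_2.

u(t) = -c_1e^(-4t)sin(2t) - 3c_1e^(-4t)cos(2t) - 3c_2e^(-4t)sin(2t) + c_2e^(-4t)cos(2t), v(t) = -c_1e^(-4t)sin(2t) - 2c_1e^(-4t)cos(2t) - 2c_2e^(-4t)sin(2t) + c_2e^(-4t)cos(2t)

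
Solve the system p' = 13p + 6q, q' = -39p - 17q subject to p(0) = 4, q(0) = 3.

Coefficient matrix A = [[13, 6], [-39, -17]].
Characteristic polynomial det(A - λI) = λ^2 + 4λ + 13 = 0.
Eigenvalues λ = -2 ± 3i (complex conjugate pair).
For λ=-2+3i: an eigenvector is (-1,2) - i(-1,3) = (-1 + i, 2 - 3i).
A real fundamental pair from Re and Im of e^((-2+3i)t)v: X_1 = e^(-2t)(cos(3t)·(-1,2) + sin(3t)·(-1,3)), X_2 = e^(-2t)(sin(3t)·(-1,2) - cos(3t)·(-1,3)).
General solution: C_1X_1 + C_2X_2.
Applying p(0)=4, q(0)=3 gives C_1=-15, C_2=-11.

p(t) = 26e^(-2t)sin(3t) + 4e^(-2t)cos(3t), q(t) = -67e^(-2t)sin(3t) + 3e^(-2t)cos(3t)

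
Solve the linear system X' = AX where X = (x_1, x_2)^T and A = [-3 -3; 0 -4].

x_1(t) = -3K_1e^(-4t) + K_2e^(-3t), x_2(t) = -K_1e^(-4t)

Coefficient matrix A = [[-3, -3], [0, -4]].
Characteristic polynomial det(A - λI) = λ^2 + 7λ + 12 = 0.
Eigenvalues λ = -4, -3.
For λ=-4: (A-λI) row 1 is [1, -3], so an eigenvector is (-3, -1).
For λ=-3: (A-λI) row 1 is [0, -3], so an eigenvector is (1, 0).
General solution: K_1e^(-4t)(-3,-1) + K_2e^(-3t)(1,0).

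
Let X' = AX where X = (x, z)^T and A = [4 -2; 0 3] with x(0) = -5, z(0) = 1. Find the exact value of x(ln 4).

A = [[4,-2],[0,3]]; eigenvalues λ = 4, 3.
Eigenvectors: (-1,0) for λ=4, (2,1) for λ=3.
From the initial condition, c_1 = 7, c_2 = 1.
x(ln 4) = (7)(4^4)(-1) + (1)(4^3)(2) = -1664.

-1664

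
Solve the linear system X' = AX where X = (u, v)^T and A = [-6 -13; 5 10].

u(t) = -3C_1e^(2t)sin(t) + 2C_1e^(2t)cos(t) + 2C_2e^(2t)sin(t) + 3C_2e^(2t)cos(t), v(t) = 2C_1e^(2t)sin(t) - C_1e^(2t)cos(t) - C_2e^(2t)sin(t) - 2C_2e^(2t)cos(t)

Coefficient matrix A = [[-6, -13], [5, 10]].
Characteristic polynomial det(A - λI) = λ^2 - 4λ + 5 = 0.
Eigenvalues λ = 2 ± i (complex conjugate pair).
For λ=2+i: an eigenvector is (2,-1) - i(-3,2) = (2 + 3i, -1 - 2i).
A real fundamental pair from Re and Im of e^((2+i)t)v: X_1 = e^(2t)(cos(t)·(2,-1) + sin(t)·(-3,2)), X_2 = e^(2t)(sin(t)·(2,-1) - cos(t)·(-3,2)).
General solution: C_1X_1 + C_2X_2.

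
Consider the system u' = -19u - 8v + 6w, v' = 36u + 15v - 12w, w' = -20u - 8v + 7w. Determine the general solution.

u(t) = 3C_1e^(t) + 2C_2e^(-t) + C_3e^(3t), v(t) = -6C_1e^(t) - 3C_2e^(-t) - 2C_3e^(3t), w(t) = 2C_1e^(t) + 2C_2e^(-t) + C_3e^(3t)

Coefficient matrix A = [[-19, -8, 6], [36, 15, -12], [-20, -8, 7]].
det(A - λI) = 0 gives eigenvalues λ = 1, -1, 3.
For λ=1: eigenvector (3,-6,2).
For λ=-1: eigenvector (2,-3,2).
For λ=3: eigenvector (1,-2,1).
General solution: C_1e^(t)(3,-6,2) + C_2e^(-t)(2,-3,2) + C_3e^(3t)(1,-2,1).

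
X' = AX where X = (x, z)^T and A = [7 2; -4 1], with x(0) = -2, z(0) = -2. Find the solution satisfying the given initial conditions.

x(t) = -6e^(5t) + 4e^(3t), z(t) = 6e^(5t) - 8e^(3t)

Coefficient matrix A = [[7, 2], [-4, 1]].
Characteristic polynomial det(A - λI) = λ^2 - 8λ + 15 = 0.
Eigenvalues λ = 5, 3.
For λ=5: (A-λI) row 1 is [2, 2], so an eigenvector is (1, -1).
For λ=3: (A-λI) row 1 is [4, 2], so an eigenvector is (-1, 2).
General solution: C_1e^(5t)(1,-1) + C_2e^(3t)(-1,2).
Applying x(0)=-2, z(0)=-2 gives C_1=-6, C_2=-4.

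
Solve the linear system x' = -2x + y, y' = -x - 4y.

x(t) = K_1e^(-3t) + K_2te^(-3t), y(t) = -K_1e^(-3t) - K_2te^(-3t) + K_2e^(-3t)

Coefficient matrix A = [[-2, 1], [-1, -4]].
Characteristic polynomial det(A - λI) = λ^2 + 6λ + 9 = 0.
Single eigenvalue λ = -3 with algebraic multiplicity 2.
Eigenvector v = (1,-1); generalized eigenvector w with (A-λI)w=v is (0,1).
General solution: e^(-3t)[K_1·v + K_2·(t·v + w)].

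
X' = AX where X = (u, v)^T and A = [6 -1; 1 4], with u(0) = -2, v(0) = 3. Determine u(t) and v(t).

Coefficient matrix A = [[6, -1], [1, 4]].
Characteristic polynomial det(A - λI) = λ^2 - 10λ + 25 = 0.
Single eigenvalue λ = 5 with algebraic multiplicity 2.
Eigenvector v = (-1,-1); generalized eigenvector w with (A-λI)w=v is (-3,-2).
General solution: e^(5t)[C_1·v + C_2·(t·v + w)].
Applying u(0)=-2, v(0)=3 gives C_1=-13, C_2=5.

u(t) = -5te^(5t) - 2e^(5t), v(t) = -5te^(5t) + 3e^(5t)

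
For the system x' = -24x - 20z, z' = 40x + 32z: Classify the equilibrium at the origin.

A = [[-24,-20],[40,32]]; det(A-λI) = λ^2 - 8λ + 32.
λ = 4 ± 4i: positive real part.

unstable spiral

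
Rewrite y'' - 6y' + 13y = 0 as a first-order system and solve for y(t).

y(t) = K_1e^(3t)cos(2t) + K_2e^(3t)sin(2t)

Let x_1 = y, x_2 = y'. Then x_1' = x_2 and x_2' = -13x_1 + 6x_2.
A = [[0,1],[-13,6]]; det(A-λI) = λ^2 - 6λ + 13.
Eigenvalues λ = 3 ± 2i.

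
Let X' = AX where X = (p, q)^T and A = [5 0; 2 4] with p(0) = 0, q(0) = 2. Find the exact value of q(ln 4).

512

A = [[5,0],[2,4]]; eigenvalues λ = 4, 5.
Eigenvectors: (0,-1) for λ=4, (-1,-2) for λ=5.
From the initial condition, c_1 = -2, c_2 = 0.
q(ln 4) = (-2)(4^4)(-1) + (0)(4^5)(-2) = 512.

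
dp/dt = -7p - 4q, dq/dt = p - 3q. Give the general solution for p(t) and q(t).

p(t) = -2c_1e^(-5t) - 2c_2te^(-5t) - 3c_2e^(-5t), q(t) = c_1e^(-5t) + c_2te^(-5t) + 2c_2e^(-5t)

Coefficient matrix A = [[-7, -4], [1, -3]].
Characteristic polynomial det(A - λI) = λ^2 + 10λ + 25 = 0.
Single eigenvalue λ = -5 with algebraic multiplicity 2.
Eigenvector v = (-2,1); generalized eigenvector w with (A-λI)w=v is (-3,2).
General solution: e^(-5t)[c_1·v + c_2·(t·v + w)].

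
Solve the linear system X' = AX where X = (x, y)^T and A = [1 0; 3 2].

Coefficient matrix A = [[1, 0], [3, 2]].
Characteristic polynomial det(A - λI) = λ^2 - 3λ + 2 = 0.
Eigenvalues λ = 1, 2.
For λ=1: (A-λI) row 2 is [3, 1], so an eigenvector is (1, -3).
For λ=2: (A-λI) row 1 is [-1, 0], so an eigenvector is (0, -1).
General solution: c_1e^(t)(1,-3) + c_2e^(2t)(0,-1).

x(t) = c_1e^(t), y(t) = -3c_1e^(t) - c_2e^(2t)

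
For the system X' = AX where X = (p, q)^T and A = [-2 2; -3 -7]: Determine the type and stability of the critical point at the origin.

A = [[-2,2],[-3,-7]]; det(A-λI) = λ^2 + 9λ + 20.
λ = -5, -4: both negative.

stable node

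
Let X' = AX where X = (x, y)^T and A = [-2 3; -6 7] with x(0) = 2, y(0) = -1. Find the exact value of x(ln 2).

-38

A = [[-2,3],[-6,7]]; eigenvalues λ = 4, 1.
Eigenvectors: (1,2) for λ=4, (1,1) for λ=1.
From the initial condition, c_1 = -3, c_2 = 5.
x(ln 2) = (-3)(2^4)(1) + (5)(2^1)(1) = -38.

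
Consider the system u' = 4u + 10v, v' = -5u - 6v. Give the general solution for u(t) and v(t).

Coefficient matrix A = [[4, 10], [-5, -6]].
Characteristic polynomial det(A - λI) = λ^2 + 2λ + 26 = 0.
Eigenvalues λ = -1 ± 5i (complex conjugate pair).
For λ=-1+5i: an eigenvector is (1,0) - i(1,-1) = (1 - i, 0 + i).
A real fundamental pair from Re and Im of e^((-1+5i)t)v: X_1 = e^(-t)(cos(5t)·(1,0) + sin(5t)·(1,-1)), X_2 = e^(-t)(sin(5t)·(1,0) - cos(5t)·(1,-1)).
General solution: c_1X_1 + c_2X_2.

u(t) = c_1e^(-t)sin(5t) + c_1e^(-t)cos(5t) + c_2e^(-t)sin(5t) - c_2e^(-t)cos(5t), v(t) = -c_1e^(-t)sin(5t) + c_2e^(-t)cos(5t)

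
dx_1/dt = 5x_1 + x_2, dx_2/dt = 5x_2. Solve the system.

Coefficient matrix A = [[5, 1], [0, 5]].
Characteristic polynomial det(A - λI) = λ^2 - 10λ + 25 = 0.
Single eigenvalue λ = 5 with algebraic multiplicity 2.
Eigenvector v = (-1,0); generalized eigenvector w with (A-λI)w=v is (-3,-1).
General solution: e^(5t)[c_1·v + c_2·(t·v + w)].

x_1(t) = -c_1e^(5t) - c_2te^(5t) - 3c_2e^(5t), x_2(t) = -c_2e^(5t)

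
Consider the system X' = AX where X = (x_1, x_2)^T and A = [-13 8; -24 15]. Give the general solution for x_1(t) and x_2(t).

x_1(t) = -2c_1e^(-t) - c_2e^(3t), x_2(t) = -3c_1e^(-t) - 2c_2e^(3t)

Coefficient matrix A = [[-13, 8], [-24, 15]].
Characteristic polynomial det(A - λI) = λ^2 - 2λ - 3 = 0.
Eigenvalues λ = -1, 3.
For λ=-1: (A-λI) row 1 is [-12, 8], so an eigenvector is (-2, -3).
For λ=3: (A-λI) row 1 is [-16, 8], so an eigenvector is (-1, -2).
General solution: c_1e^(-t)(-2,-3) + c_2e^(3t)(-1,-2).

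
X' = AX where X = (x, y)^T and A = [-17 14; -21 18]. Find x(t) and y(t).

x(t) = 2c_1e^(4t) + c_2e^(-3t), y(t) = 3c_1e^(4t) + c_2e^(-3t)

Coefficient matrix A = [[-17, 14], [-21, 18]].
Characteristic polynomial det(A - λI) = λ^2 - λ - 12 = 0.
Eigenvalues λ = 4, -3.
For λ=4: (A-λI) row 1 is [-21, 14], so an eigenvector is (2, 3).
For λ=-3: (A-λI) row 1 is [-14, 14], so an eigenvector is (1, 1).
General solution: c_1e^(4t)(2,3) + c_2e^(-3t)(1,1).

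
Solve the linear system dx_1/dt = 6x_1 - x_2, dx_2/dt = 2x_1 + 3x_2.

Coefficient matrix A = [[6, -1], [2, 3]].
Characteristic polynomial det(A - λI) = λ^2 - 9λ + 20 = 0.
Eigenvalues λ = 5, 4.
For λ=5: (A-λI) row 1 is [1, -1], so an eigenvector is (-1, -1).
For λ=4: (A-λI) row 1 is [2, -1], so an eigenvector is (1, 2).
General solution: c_1e^(5t)(-1,-1) + c_2e^(4t)(1,2).

x_1(t) = -c_1e^(5t) + c_2e^(4t), x_2(t) = -c_1e^(5t) + 2c_2e^(4t)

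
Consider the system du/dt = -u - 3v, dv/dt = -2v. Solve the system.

u(t) = -3c_1e^(-2t) + c_2e^(-t), v(t) = -c_1e^(-2t)

Coefficient matrix A = [[-1, -3], [0, -2]].
Characteristic polynomial det(A - λI) = λ^2 + 3λ + 2 = 0.
Eigenvalues λ = -2, -1.
For λ=-2: (A-λI) row 1 is [1, -3], so an eigenvector is (-3, -1).
For λ=-1: (A-λI) row 1 is [0, -3], so an eigenvector is (1, 0).
General solution: c_1e^(-2t)(-3,-1) + c_2e^(-t)(1,0).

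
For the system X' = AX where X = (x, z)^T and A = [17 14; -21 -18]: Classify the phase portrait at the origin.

saddle

A = [[17,14],[-21,-18]]; det(A-λI) = λ^2 + λ - 12.
λ = 3, -4: opposite signs.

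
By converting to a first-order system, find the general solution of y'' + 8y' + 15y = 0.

y(t) = C_1e^(-3t) + C_2e^(-5t)

Let x_1 = y, x_2 = y'. Then x_1' = x_2 and x_2' = -15x_1 - 8x_2.
A = [[0,1],[-15,-8]]; det(A-λI) = λ^2 + 8λ + 15.
Eigenvalues λ = -3, -5 with eigenvectors (1,-3), (1,-5).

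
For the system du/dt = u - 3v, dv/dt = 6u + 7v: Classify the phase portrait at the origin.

unstable spiral

A = [[1,-3],[6,7]]; det(A-λI) = λ^2 - 8λ + 25.
λ = 4 ± 3i: positive real part.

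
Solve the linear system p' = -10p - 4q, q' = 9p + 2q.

Coefficient matrix A = [[-10, -4], [9, 2]].
Characteristic polynomial det(A - λI) = λ^2 + 8λ + 16 = 0.
Single eigenvalue λ = -4 with algebraic multiplicity 2.
Eigenvector v = (-2,3); generalized eigenvector w with (A-λI)w=v is (1,-1).
General solution: e^(-4t)[K_1·v + K_2·(t·v + w)].

p(t) = -2K_1e^(-4t) - 2K_2te^(-4t) + K_2e^(-4t), q(t) = 3K_1e^(-4t) + 3K_2te^(-4t) - K_2e^(-4t)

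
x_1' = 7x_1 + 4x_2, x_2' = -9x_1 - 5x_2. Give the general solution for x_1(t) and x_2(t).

Coefficient matrix A = [[7, 4], [-9, -5]].
Characteristic polynomial det(A - λI) = λ^2 - 2λ + 1 = 0.
Single eigenvalue λ = 1 with algebraic multiplicity 2.
Eigenvector v = (2,-3); generalized eigenvector w with (A-λI)w=v is (1,-1).
General solution: e^(t)[c_1·v + c_2·(t·v + w)].

x_1(t) = 2c_1e^(t) + 2c_2te^(t) + c_2e^(t), x_2(t) = -3c_1e^(t) - 3c_2te^(t) - c_2e^(t)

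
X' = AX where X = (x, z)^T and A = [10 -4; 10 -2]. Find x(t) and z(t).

Coefficient matrix A = [[10, -4], [10, -2]].
Characteristic polynomial det(A - λI) = λ^2 - 8λ + 20 = 0.
Eigenvalues λ = 4 ± 2i (complex conjugate pair).
For λ=4+2i: an eigenvector is (-1,-1) - i(-1,-2) = (-1 + i, -1 + 2i).
A real fundamental pair from Re and Im of e^((4+2i)t)v: X_1 = e^(4t)(cos(2t)·(-1,-1) + sin(2t)·(-1,-2)), X_2 = e^(4t)(sin(2t)·(-1,-1) - cos(2t)·(-1,-2)).
General solution: c_1X_1 + c_2X_2.

x(t) = -c_1e^(4t)sin(2t) - c_1e^(4t)cos(2t) - c_2e^(4t)sin(2t) + c_2e^(4t)cos(2t), z(t) = -2c_1e^(4t)sin(2t) - c_1e^(4t)cos(2t) - c_2e^(4t)sin(2t) + 2c_2e^(4t)cos(2t)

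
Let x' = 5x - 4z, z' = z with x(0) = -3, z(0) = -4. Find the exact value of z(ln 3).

A = [[5,-4],[0,1]]; eigenvalues λ = 1, 5.
Eigenvectors: (-1,-1) for λ=1, (1,0) for λ=5.
From the initial condition, c_1 = 4, c_2 = 1.
z(ln 3) = (4)(3^1)(-1) + (1)(3^5)(0) = -12.

-12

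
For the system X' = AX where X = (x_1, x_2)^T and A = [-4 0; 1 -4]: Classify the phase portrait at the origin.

A = [[-4,0],[1,-4]]; det(A-λI) = λ^2 + 8λ + 16.
repeated λ = -4 with a single eigenvector.

stable improper node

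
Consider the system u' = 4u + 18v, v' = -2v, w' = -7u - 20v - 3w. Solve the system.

u(t) = C_1e^(4t) - 3C_2e^(-2t), v(t) = C_2e^(-2t), w(t) = -C_1e^(4t) + C_2e^(-2t) + C_3e^(-3t)

Coefficient matrix A = [[4, 18, 0], [0, -2, 0], [-7, -20, -3]].
det(A - λI) = 0 gives eigenvalues λ = 4, -2, -3.
For λ=4: eigenvector (1,0,-1).
For λ=-2: eigenvector (-3,1,1).
For λ=-3: eigenvector (0,0,1).
General solution: C_1e^(4t)(1,0,-1) + C_2e^(-2t)(-3,1,1) + C_3e^(-3t)(0,0,1).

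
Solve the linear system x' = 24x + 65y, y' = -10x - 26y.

x(t) = -2c_1e^(-t)sin(5t) - 3c_1e^(-t)cos(5t) - 3c_2e^(-t)sin(5t) + 2c_2e^(-t)cos(5t), y(t) = c_1e^(-t)sin(5t) + c_1e^(-t)cos(5t) + c_2e^(-t)sin(5t) - c_2e^(-t)cos(5t)

Coefficient matrix A = [[24, 65], [-10, -26]].
Characteristic polynomial det(A - λI) = λ^2 + 2λ + 26 = 0.
Eigenvalues λ = -1 ± 5i (complex conjugate pair).
For λ=-1+5i: an eigenvector is (-3,1) - i(-2,1) = (-3 + 2i, 1 - i).
A real fundamental pair from Re and Im of e^((-1+5i)t)v: X_1 = e^(-t)(cos(5t)·(-3,1) + sin(5t)·(-2,1)), X_2 = e^(-t)(sin(5t)·(-3,1) - cos(5t)·(-2,1)).
General solution: c_1X_1 + c_2X_2.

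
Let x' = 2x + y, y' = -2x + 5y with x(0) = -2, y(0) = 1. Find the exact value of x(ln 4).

448

A = [[2,1],[-2,5]]; eigenvalues λ = 3, 4.
Eigenvectors: (1,1) for λ=3, (1,2) for λ=4.
From the initial condition, c_1 = -5, c_2 = 3.
x(ln 4) = (-5)(4^3)(1) + (3)(4^4)(1) = 448.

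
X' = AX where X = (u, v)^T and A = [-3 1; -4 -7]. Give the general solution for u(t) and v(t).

Coefficient matrix A = [[-3, 1], [-4, -7]].
Characteristic polynomial det(A - λI) = λ^2 + 10λ + 25 = 0.
Single eigenvalue λ = -5 with algebraic multiplicity 2.
Eigenvector v = (-1,2); generalized eigenvector w with (A-λI)w=v is (0,-1).
General solution: e^(-5t)[K_1·v + K_2·(t·v + w)].

u(t) = -K_1e^(-5t) - K_2te^(-5t), v(t) = 2K_1e^(-5t) + 2K_2te^(-5t) - K_2e^(-5t)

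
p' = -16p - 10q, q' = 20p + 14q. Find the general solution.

Coefficient matrix A = [[-16, -10], [20, 14]].
Characteristic polynomial det(A - λI) = λ^2 + 2λ - 24 = 0.
Eigenvalues λ = -6, 4.
For λ=-6: (A-λI) row 1 is [-10, -10], so an eigenvector is (1, -1).
For λ=4: (A-λI) row 1 is [-20, -10], so an eigenvector is (1, -2).
General solution: C_1e^(-6t)(1,-1) + C_2e^(4t)(1,-2).

p(t) = C_1e^(-6t) + C_2e^(4t), q(t) = -C_1e^(-6t) - 2C_2e^(4t)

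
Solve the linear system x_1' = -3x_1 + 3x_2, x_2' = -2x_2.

Coefficient matrix A = [[-3, 3], [0, -2]].
Characteristic polynomial det(A - λI) = λ^2 + 5λ + 6 = 0.
Eigenvalues λ = -3, -2.
For λ=-3: (A-λI) row 1 is [0, 3], so an eigenvector is (-1, 0).
For λ=-2: (A-λI) row 1 is [-1, 3], so an eigenvector is (3, 1).
General solution: C_1e^(-3t)(-1,0) + C_2e^(-2t)(3,1).

x_1(t) = -C_1e^(-3t) + 3C_2e^(-2t), x_2(t) = C_2e^(-2t)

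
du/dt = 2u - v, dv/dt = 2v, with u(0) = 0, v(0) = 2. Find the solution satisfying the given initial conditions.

u(t) = -2te^(2t), v(t) = 2e^(2t)

Coefficient matrix A = [[2, -1], [0, 2]].
Characteristic polynomial det(A - λI) = λ^2 - 4λ + 4 = 0.
Single eigenvalue λ = 2 with algebraic multiplicity 2.
Eigenvector v = (-1,0); generalized eigenvector w with (A-λI)w=v is (1,1).
General solution: e^(2t)[c_1·v + c_2·(t·v + w)].
Applying u(0)=0, v(0)=2 gives c_1=2, c_2=2.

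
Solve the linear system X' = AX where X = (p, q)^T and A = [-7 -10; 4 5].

p(t) = -2K_1e^(-t)sin(2t) - K_1e^(-t)cos(2t) - K_2e^(-t)sin(2t) + 2K_2e^(-t)cos(2t), q(t) = K_1e^(-t)sin(2t) + K_1e^(-t)cos(2t) + K_2e^(-t)sin(2t) - K_2e^(-t)cos(2t)

Coefficient matrix A = [[-7, -10], [4, 5]].
Characteristic polynomial det(A - λI) = λ^2 + 2λ + 5 = 0.
Eigenvalues λ = -1 ± 2i (complex conjugate pair).
For λ=-1+2i: an eigenvector is (-1,1) - i(-2,1) = (-1 + 2i, 1 - i).
A real fundamental pair from Re and Im of e^((-1+2i)t)v: X_1 = e^(-t)(cos(2t)·(-1,1) + sin(2t)·(-2,1)), X_2 = e^(-t)(sin(2t)·(-1,1) - cos(2t)·(-2,1)).
General solution: K_1X_1 + K_2X_2.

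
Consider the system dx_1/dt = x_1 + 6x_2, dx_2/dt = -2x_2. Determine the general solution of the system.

Coefficient matrix A = [[1, 6], [0, -2]].
Characteristic polynomial det(A - λI) = λ^2 + λ - 2 = 0.
Eigenvalues λ = 1, -2.
For λ=1: (A-λI) row 1 is [0, 6], so an eigenvector is (-1, 0).
For λ=-2: (A-λI) row 1 is [3, 6], so an eigenvector is (2, -1).
General solution: c_1e^(t)(-1,0) + c_2e^(-2t)(2,-1).

x_1(t) = -c_1e^(t) + 2c_2e^(-2t), x_2(t) = -c_2e^(-2t)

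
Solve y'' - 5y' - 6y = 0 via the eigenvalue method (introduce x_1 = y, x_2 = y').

y(t) = C_1e^(6t) + C_2e^(-t)

Let x_1 = y, x_2 = y'. Then x_1' = x_2 and x_2' = 6x_1 + 5x_2.
A = [[0,1],[6,5]]; det(A-λI) = λ^2 - 5λ - 6.
Eigenvalues λ = 6, -1 with eigenvectors (1,6), (1,-1).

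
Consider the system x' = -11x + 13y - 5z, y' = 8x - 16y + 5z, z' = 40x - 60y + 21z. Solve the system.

x(t) = -c_1e^(t) - c_2e^(-4t) + 3c_3e^(-3t), y(t) = c_1e^(t) + c_2e^(-4t) - 2c_3e^(-3t), z(t) = 5c_1e^(t) + 4c_2e^(-4t) - 10c_3e^(-3t)

Coefficient matrix A = [[-11, 13, -5], [8, -16, 5], [40, -60, 21]].
det(A - λI) = 0 gives eigenvalues λ = 1, -4, -3.
For λ=1: eigenvector (-1,1,5).
For λ=-4: eigenvector (-1,1,4).
For λ=-3: eigenvector (3,-2,-10).
General solution: c_1e^(t)(-1,1,5) + c_2e^(-4t)(-1,1,4) + c_3e^(-3t)(3,-2,-10).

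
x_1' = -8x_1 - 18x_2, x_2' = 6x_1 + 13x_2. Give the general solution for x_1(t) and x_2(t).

Coefficient matrix A = [[-8, -18], [6, 13]].
Characteristic polynomial det(A - λI) = λ^2 - 5λ + 4 = 0.
Eigenvalues λ = 1, 4.
For λ=1: (A-λI) row 1 is [-9, -18], so an eigenvector is (2, -1).
For λ=4: (A-λI) row 1 is [-12, -18], so an eigenvector is (3, -2).
General solution: C_1e^(t)(2,-1) + C_2e^(4t)(3,-2).

x_1(t) = 2C_1e^(t) + 3C_2e^(4t), x_2(t) = -C_1e^(t) - 2C_2e^(4t)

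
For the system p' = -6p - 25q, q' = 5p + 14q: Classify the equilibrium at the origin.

unstable spiral

A = [[-6,-25],[5,14]]; det(A-λI) = λ^2 - 8λ + 41.
λ = 4 ± 5i: positive real part.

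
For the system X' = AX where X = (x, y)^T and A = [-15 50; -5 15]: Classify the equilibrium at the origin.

A = [[-15,50],[-5,15]]; det(A-λI) = λ^2 + 25.
λ = 0 ± 5i: zero real part.

center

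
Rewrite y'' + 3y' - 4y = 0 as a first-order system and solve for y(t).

Let x_1 = y, x_2 = y'. Then x_1' = x_2 and x_2' = 4x_1 - 3x_2.
A = [[0,1],[4,-3]]; det(A-λI) = λ^2 + 3λ - 4.
Eigenvalues λ = -4, 1 with eigenvectors (1,-4), (1,1).

y(t) = C_1e^(-4t) + C_2e^(t)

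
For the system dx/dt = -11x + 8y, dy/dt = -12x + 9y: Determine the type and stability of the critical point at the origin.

saddle

A = [[-11,8],[-12,9]]; det(A-λI) = λ^2 + 2λ - 3.
λ = 1, -3: opposite signs.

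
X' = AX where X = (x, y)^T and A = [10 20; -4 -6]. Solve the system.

Coefficient matrix A = [[10, 20], [-4, -6]].
Characteristic polynomial det(A - λI) = λ^2 - 4λ + 20 = 0.
Eigenvalues λ = 2 ± 4i (complex conjugate pair).
For λ=2+4i: an eigenvector is (1,0) - i(2,-1) = (1 - 2i, 0 + i).
A real fundamental pair from Re and Im of e^((2+4i)t)v: X_1 = e^(2t)(cos(4t)·(1,0) + sin(4t)·(2,-1)), X_2 = e^(2t)(sin(4t)·(1,0) - cos(4t)·(2,-1)).
General solution: c_1X_1 + c_2X_2.

x(t) = 2c_1e^(2t)sin(4t) + c_1e^(2t)cos(4t) + c_2e^(2t)sin(4t) - 2c_2e^(2t)cos(4t), y(t) = -c_1e^(2t)sin(4t) + c_2e^(2t)cos(4t)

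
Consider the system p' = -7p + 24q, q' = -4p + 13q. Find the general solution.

Coefficient matrix A = [[-7, 24], [-4, 13]].
Characteristic polynomial det(A - λI) = λ^2 - 6λ + 5 = 0.
Eigenvalues λ = 5, 1.
For λ=5: (A-λI) row 1 is [-12, 24], so an eigenvector is (-2, -1).
For λ=1: (A-λI) row 1 is [-8, 24], so an eigenvector is (-3, -1).
General solution: C_1e^(5t)(-2,-1) + C_2e^(t)(-3,-1).

p(t) = -2C_1e^(5t) - 3C_2e^(t), q(t) = -C_1e^(5t) - C_2e^(t)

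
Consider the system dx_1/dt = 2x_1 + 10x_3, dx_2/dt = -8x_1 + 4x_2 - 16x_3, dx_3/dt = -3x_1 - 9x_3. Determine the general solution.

Coefficient matrix A = [[2, 0, 10], [-8, 4, -16], [-3, 0, -9]].
det(A - λI) = 0 gives eigenvalues λ = -3, 4, -4.
For λ=-3: eigenvector (2,0,-1).
For λ=4: eigenvector (0,1,0).
For λ=-4: eigenvector (-5,1,3).
General solution: K_1e^(-3t)(2,0,-1) + K_2e^(4t)(0,1,0) + K_3e^(-4t)(-5,1,3).

x_1(t) = 2K_1e^(-3t) - 5K_3e^(-4t), x_2(t) = K_2e^(4t) + K_3e^(-4t), x_3(t) = -K_1e^(-3t) + 3K_3e^(-4t)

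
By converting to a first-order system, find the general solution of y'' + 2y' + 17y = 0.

y(t) = c_1e^(-t)cos(4t) + c_2e^(-t)sin(4t)

Let x_1 = y, x_2 = y'. Then x_1' = x_2 and x_2' = -17x_1 - 2x_2.
A = [[0,1],[-17,-2]]; det(A-λI) = λ^2 + 2λ + 17.
Eigenvalues λ = -1 ± 4i.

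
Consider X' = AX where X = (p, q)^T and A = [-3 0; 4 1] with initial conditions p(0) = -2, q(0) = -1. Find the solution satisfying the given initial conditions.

p(t) = -2e^(-3t), q(t) = -3e^(t) + 2e^(-3t)

Coefficient matrix A = [[-3, 0], [4, 1]].
Characteristic polynomial det(A - λI) = λ^2 + 2λ - 3 = 0.
Eigenvalues λ = -3, 1.
For λ=-3: (A-λI) row 2 is [4, 4], so an eigenvector is (1, -1).
For λ=1: (A-λI) row 1 is [-4, 0], so an eigenvector is (0, 1).
General solution: K_1e^(-3t)(1,-1) + K_2e^(t)(0,1).
Applying p(0)=-2, q(0)=-1 gives K_1=-2, K_2=-3.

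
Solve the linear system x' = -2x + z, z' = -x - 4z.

x(t) = -c_1e^(-3t) - c_2te^(-3t) - c_2e^(-3t), z(t) = c_1e^(-3t) + c_2te^(-3t)

Coefficient matrix A = [[-2, 1], [-1, -4]].
Characteristic polynomial det(A - λI) = λ^2 + 6λ + 9 = 0.
Single eigenvalue λ = -3 with algebraic multiplicity 2.
Eigenvector v = (-1,1); generalized eigenvector w with (A-λI)w=v is (-1,0).
General solution: e^(-3t)[c_1·v + c_2·(t·v + w)].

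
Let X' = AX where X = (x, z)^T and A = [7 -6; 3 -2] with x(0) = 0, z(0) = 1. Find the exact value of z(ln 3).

A = [[7,-6],[3,-2]]; eigenvalues λ = 1, 4.
Eigenvectors: (-1,-1) for λ=1, (-2,-1) for λ=4.
From the initial condition, c_1 = -2, c_2 = 1.
z(ln 3) = (-2)(3^1)(-1) + (1)(3^4)(-1) = -75.

-75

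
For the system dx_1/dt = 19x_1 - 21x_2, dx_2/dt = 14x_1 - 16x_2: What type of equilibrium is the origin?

A = [[19,-21],[14,-16]]; det(A-λI) = λ^2 - 3λ - 10.
λ = -2, 5: opposite signs.

saddle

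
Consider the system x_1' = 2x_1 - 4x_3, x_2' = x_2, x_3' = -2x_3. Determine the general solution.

x_1(t) = K_1e^(-2t) + K_3e^(2t), x_2(t) = K_2e^(t), x_3(t) = K_1e^(-2t)

Coefficient matrix A = [[2, 0, -4], [0, 1, 0], [0, 0, -2]].
det(A - λI) = 0 gives eigenvalues λ = -2, 1, 2.
For λ=-2: eigenvector (1,0,1).
For λ=1: eigenvector (0,1,0).
For λ=2: eigenvector (1,0,0).
General solution: K_1e^(-2t)(1,0,1) + K_2e^(t)(0,1,0) + K_3e^(2t)(1,0,0).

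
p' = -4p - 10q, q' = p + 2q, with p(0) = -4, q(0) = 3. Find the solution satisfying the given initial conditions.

Coefficient matrix A = [[-4, -10], [1, 2]].
Characteristic polynomial det(A - λI) = λ^2 + 2λ + 2 = 0.
Eigenvalues λ = -1 ± i (complex conjugate pair).
For λ=-1+i: an eigenvector is (3,-1) - i(1,0) = (3 - i, -1).
A real fundamental pair from Re and Im of e^((-1+i)t)v: X_1 = e^(-t)(cos(t)·(3,-1) + sin(t)·(1,0)), X_2 = e^(-t)(sin(t)·(3,-1) - cos(t)·(1,0)).
General solution: C_1X_1 + C_2X_2.
Applying p(0)=-4, q(0)=3 gives C_1=-3, C_2=-5.

p(t) = -18e^(-t)sin(t) - 4e^(-t)cos(t), q(t) = 5e^(-t)sin(t) + 3e^(-t)cos(t)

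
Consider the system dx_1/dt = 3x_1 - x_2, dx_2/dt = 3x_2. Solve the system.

x_1(t) = -c_1e^(3t) - c_2te^(3t) + 2c_2e^(3t), x_2(t) = c_2e^(3t)

Coefficient matrix A = [[3, -1], [0, 3]].
Characteristic polynomial det(A - λI) = λ^2 - 6λ + 9 = 0.
Single eigenvalue λ = 3 with algebraic multiplicity 2.
Eigenvector v = (-1,0); generalized eigenvector w with (A-λI)w=v is (2,1).
General solution: e^(3t)[c_1·v + c_2·(t·v + w)].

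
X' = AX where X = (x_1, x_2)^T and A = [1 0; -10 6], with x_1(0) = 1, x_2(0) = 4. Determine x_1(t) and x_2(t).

Coefficient matrix A = [[1, 0], [-10, 6]].
Characteristic polynomial det(A - λI) = λ^2 - 7λ + 6 = 0.
Eigenvalues λ = 1, 6.
For λ=1: (A-λI) row 2 is [-10, 5], so an eigenvector is (1, 2).
For λ=6: (A-λI) row 1 is [-5, 0], so an eigenvector is (0, 1).
General solution: K_1e^(t)(1,2) + K_2e^(6t)(0,1).
Applying x_1(0)=1, x_2(0)=4 gives K_1=1, K_2=2.

x_1(t) = e^(t), x_2(t) = 2e^(6t) + 2e^(t)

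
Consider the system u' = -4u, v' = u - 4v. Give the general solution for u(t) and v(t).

Coefficient matrix A = [[-4, 0], [1, -4]].
Characteristic polynomial det(A - λI) = λ^2 + 8λ + 16 = 0.
Single eigenvalue λ = -4 with algebraic multiplicity 2.
Eigenvector v = (0,1); generalized eigenvector w with (A-λI)w=v is (1,-3).
General solution: e^(-4t)[K_1·v + K_2·(t·v + w)].

u(t) = K_2e^(-4t), v(t) = K_1e^(-4t) + K_2te^(-4t) - 3K_2e^(-4t)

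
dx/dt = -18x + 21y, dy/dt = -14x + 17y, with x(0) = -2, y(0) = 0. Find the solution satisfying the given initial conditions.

Coefficient matrix A = [[-18, 21], [-14, 17]].
Characteristic polynomial det(A - λI) = λ^2 + λ - 12 = 0.
Eigenvalues λ = 3, -4.
For λ=3: (A-λI) row 1 is [-21, 21], so an eigenvector is (-1, -1).
For λ=-4: (A-λI) row 1 is [-14, 21], so an eigenvector is (-3, -2).
General solution: C_1e^(3t)(-1,-1) + C_2e^(-4t)(-3,-2).
Applying x(0)=-2, y(0)=0 gives C_1=-4, C_2=2.

x(t) = 4e^(3t) - 6e^(-4t), y(t) = 4e^(3t) - 4e^(-4t)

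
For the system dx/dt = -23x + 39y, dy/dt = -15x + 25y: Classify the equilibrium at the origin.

A = [[-23,39],[-15,25]]; det(A-λI) = λ^2 - 2λ + 10.
λ = 1 ± 3i: positive real part.

unstable spiral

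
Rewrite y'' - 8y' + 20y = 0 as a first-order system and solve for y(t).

Let x_1 = y, x_2 = y'. Then x_1' = x_2 and x_2' = -20x_1 + 8x_2.
A = [[0,1],[-20,8]]; det(A-λI) = λ^2 - 8λ + 20.
Eigenvalues λ = 4 ± 2i.

y(t) = K_1e^(4t)cos(2t) + K_2e^(4t)sin(2t)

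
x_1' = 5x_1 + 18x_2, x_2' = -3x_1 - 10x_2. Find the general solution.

Coefficient matrix A = [[5, 18], [-3, -10]].
Characteristic polynomial det(A - λI) = λ^2 + 5λ + 4 = 0.
Eigenvalues λ = -1, -4.
For λ=-1: (A-λI) row 1 is [6, 18], so an eigenvector is (-3, 1).
For λ=-4: (A-λI) row 1 is [9, 18], so an eigenvector is (-2, 1).
General solution: K_1e^(-t)(-3,1) + K_2e^(-4t)(-2,1).

x_1(t) = -3K_1e^(-t) - 2K_2e^(-4t), x_2(t) = K_1e^(-t) + K_2e^(-4t)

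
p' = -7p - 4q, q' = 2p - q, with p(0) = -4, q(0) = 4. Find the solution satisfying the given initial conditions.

Coefficient matrix A = [[-7, -4], [2, -1]].
Characteristic polynomial det(A - λI) = λ^2 + 8λ + 15 = 0.
Eigenvalues λ = -3, -5.
For λ=-3: (A-λI) row 1 is [-4, -4], so an eigenvector is (1, -1).
For λ=-5: (A-λI) row 1 is [-2, -4], so an eigenvector is (-2, 1).
General solution: C_1e^(-3t)(1,-1) + C_2e^(-5t)(-2,1).
Applying p(0)=-4, q(0)=4 gives C_1=-4, C_2=0.

p(t) = -4e^(-3t), q(t) = 4e^(-3t)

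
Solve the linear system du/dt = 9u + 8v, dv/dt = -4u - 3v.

u(t) = 2C_1e^(5t) - C_2e^(t), v(t) = -C_1e^(5t) + C_2e^(t)

Coefficient matrix A = [[9, 8], [-4, -3]].
Characteristic polynomial det(A - λI) = λ^2 - 6λ + 5 = 0.
Eigenvalues λ = 5, 1.
For λ=5: (A-λI) row 1 is [4, 8], so an eigenvector is (2, -1).
For λ=1: (A-λI) row 1 is [8, 8], so an eigenvector is (-1, 1).
General solution: C_1e^(5t)(2,-1) + C_2e^(t)(-1,1).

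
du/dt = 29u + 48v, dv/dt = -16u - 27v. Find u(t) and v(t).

Coefficient matrix A = [[29, 48], [-16, -27]].
Characteristic polynomial det(A - λI) = λ^2 - 2λ - 15 = 0.
Eigenvalues λ = -3, 5.
For λ=-3: (A-λI) row 1 is [32, 48], so an eigenvector is (3, -2).
For λ=5: (A-λI) row 1 is [24, 48], so an eigenvector is (-2, 1).
General solution: c_1e^(-3t)(3,-2) + c_2e^(5t)(-2,1).

u(t) = 3c_1e^(-3t) - 2c_2e^(5t), v(t) = -2c_1e^(-3t) + c_2e^(5t)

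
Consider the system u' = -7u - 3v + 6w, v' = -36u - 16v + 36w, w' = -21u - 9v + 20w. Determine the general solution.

Coefficient matrix A = [[-7, -3, 6], [-36, -16, 36], [-21, -9, 20]].
det(A - λI) = 0 gives eigenvalues λ = -1, 2, -4.
For λ=-1: eigenvector (1,0,1).
For λ=2: eigenvector (0,2,1).
For λ=-4: eigenvector (1,3,2).
General solution: c_1e^(-t)(1,0,1) + c_2e^(2t)(0,2,1) + c_3e^(-4t)(1,3,2).

u(t) = c_1e^(-t) + c_3e^(-4t), v(t) = 2c_2e^(2t) + 3c_3e^(-4t), w(t) = c_1e^(-t) + c_2e^(2t) + 2c_3e^(-4t)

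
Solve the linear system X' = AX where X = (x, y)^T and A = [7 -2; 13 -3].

x(t) = K_1e^(2t)sin(t) + K_1e^(2t)cos(t) + K_2e^(2t)sin(t) - K_2e^(2t)cos(t), y(t) = 3K_1e^(2t)sin(t) + 2K_1e^(2t)cos(t) + 2K_2e^(2t)sin(t) - 3K_2e^(2t)cos(t)

Coefficient matrix A = [[7, -2], [13, -3]].
Characteristic polynomial det(A - λI) = λ^2 - 4λ + 5 = 0.
Eigenvalues λ = 2 ± i (complex conjugate pair).
For λ=2+i: an eigenvector is (1,2) - i(1,3) = (1 - i, 2 - 3i).
A real fundamental pair from Re and Im of e^((2+i)t)v: X_1 = e^(2t)(cos(t)·(1,2) + sin(t)·(1,3)), X_2 = e^(2t)(sin(t)·(1,2) - cos(t)·(1,3)).
General solution: K_1X_1 + K_2X_2.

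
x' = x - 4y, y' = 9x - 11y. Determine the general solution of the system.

x(t) = -2K_1e^(-5t) - 2K_2te^(-5t) + K_2e^(-5t), y(t) = -3K_1e^(-5t) - 3K_2te^(-5t) + 2K_2e^(-5t)

Coefficient matrix A = [[1, -4], [9, -11]].
Characteristic polynomial det(A - λI) = λ^2 + 10λ + 25 = 0.
Single eigenvalue λ = -5 with algebraic multiplicity 2.
Eigenvector v = (-2,-3); generalized eigenvector w with (A-λI)w=v is (1,2).
General solution: e^(-5t)[K_1·v + K_2·(t·v + w)].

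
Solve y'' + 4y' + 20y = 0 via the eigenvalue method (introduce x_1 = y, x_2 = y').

y(t) = c_1e^(-2t)cos(4t) + c_2e^(-2t)sin(4t)

Let x_1 = y, x_2 = y'. Then x_1' = x_2 and x_2' = -20x_1 - 4x_2.
A = [[0,1],[-20,-4]]; det(A-λI) = λ^2 + 4λ + 20.
Eigenvalues λ = -2 ± 4i.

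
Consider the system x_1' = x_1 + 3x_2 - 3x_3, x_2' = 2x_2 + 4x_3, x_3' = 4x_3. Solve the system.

Coefficient matrix A = [[1, 3, -3], [0, 2, 4], [0, 0, 4]].
det(A - λI) = 0 gives eigenvalues λ = 1, 2, 4.
For λ=1: eigenvector (1,0,0).
For λ=2: eigenvector (3,1,0).
For λ=4: eigenvector (1,2,1).
General solution: C_1e^(t)(1,0,0) + C_2e^(2t)(3,1,0) + C_3e^(4t)(1,2,1).

x_1(t) = C_1e^(t) + 3C_2e^(2t) + C_3e^(4t), x_2(t) = C_2e^(2t) + 2C_3e^(4t), x_3(t) = C_3e^(4t)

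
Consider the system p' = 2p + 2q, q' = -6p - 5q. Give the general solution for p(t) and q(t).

p(t) = C_1e^(-2t) + 2C_2e^(-t), q(t) = -2C_1e^(-2t) - 3C_2e^(-t)

Coefficient matrix A = [[2, 2], [-6, -5]].
Characteristic polynomial det(A - λI) = λ^2 + 3λ + 2 = 0.
Eigenvalues λ = -2, -1.
For λ=-2: (A-λI) row 1 is [4, 2], so an eigenvector is (1, -2).
For λ=-1: (A-λI) row 1 is [3, 2], so an eigenvector is (2, -3).
General solution: C_1e^(-2t)(1,-2) + C_2e^(-t)(2,-3).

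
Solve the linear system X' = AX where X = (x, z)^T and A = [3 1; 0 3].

x(t) = -K_1e^(3t) - K_2te^(3t) - 3K_2e^(3t), z(t) = -K_2e^(3t)

Coefficient matrix A = [[3, 1], [0, 3]].
Characteristic polynomial det(A - λI) = λ^2 - 6λ + 9 = 0.
Single eigenvalue λ = 3 with algebraic multiplicity 2.
Eigenvector v = (-1,0); generalized eigenvector w with (A-λI)w=v is (-3,-1).
General solution: e^(3t)[K_1·v + K_2·(t·v + w)].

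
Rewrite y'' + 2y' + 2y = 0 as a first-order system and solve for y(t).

Let x_1 = y, x_2 = y'. Then x_1' = x_2 and x_2' = -2x_1 - 2x_2.
A = [[0,1],[-2,-2]]; det(A-λI) = λ^2 + 2λ + 2.
Eigenvalues λ = -1 ± i.

y(t) = K_1e^(-t)cos(t) + K_2e^(-t)sin(t)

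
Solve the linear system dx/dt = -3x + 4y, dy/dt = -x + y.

x(t) = 2c_1e^(-t) + 2c_2te^(-t) + c_2e^(-t), y(t) = c_1e^(-t) + c_2te^(-t) + c_2e^(-t)

Coefficient matrix A = [[-3, 4], [-1, 1]].
Characteristic polynomial det(A - λI) = λ^2 + 2λ + 1 = 0.
Single eigenvalue λ = -1 with algebraic multiplicity 2.
Eigenvector v = (2,1); generalized eigenvector w with (A-λI)w=v is (1,1).
General solution: e^(-t)[c_1·v + c_2·(t·v + w)].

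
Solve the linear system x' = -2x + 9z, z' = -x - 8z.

x(t) = 3K_1e^(-5t) + 3K_2te^(-5t) - 2K_2e^(-5t), z(t) = -K_1e^(-5t) - K_2te^(-5t) + K_2e^(-5t)

Coefficient matrix A = [[-2, 9], [-1, -8]].
Characteristic polynomial det(A - λI) = λ^2 + 10λ + 25 = 0.
Single eigenvalue λ = -5 with algebraic multiplicity 2.
Eigenvector v = (3,-1); generalized eigenvector w with (A-λI)w=v is (-2,1).
General solution: e^(-5t)[K_1·v + K_2·(t·v + w)].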